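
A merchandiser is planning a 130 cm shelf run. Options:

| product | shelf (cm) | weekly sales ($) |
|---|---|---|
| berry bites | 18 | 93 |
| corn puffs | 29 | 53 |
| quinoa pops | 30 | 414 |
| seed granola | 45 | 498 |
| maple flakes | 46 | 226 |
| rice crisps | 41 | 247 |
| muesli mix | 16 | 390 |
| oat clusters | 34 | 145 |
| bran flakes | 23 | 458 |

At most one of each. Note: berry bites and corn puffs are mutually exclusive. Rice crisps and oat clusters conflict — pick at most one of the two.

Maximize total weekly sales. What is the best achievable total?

Best packing: quinoa pops + seed granola + muesli mix + bran flakes — 114 cm, 1760 total.

1760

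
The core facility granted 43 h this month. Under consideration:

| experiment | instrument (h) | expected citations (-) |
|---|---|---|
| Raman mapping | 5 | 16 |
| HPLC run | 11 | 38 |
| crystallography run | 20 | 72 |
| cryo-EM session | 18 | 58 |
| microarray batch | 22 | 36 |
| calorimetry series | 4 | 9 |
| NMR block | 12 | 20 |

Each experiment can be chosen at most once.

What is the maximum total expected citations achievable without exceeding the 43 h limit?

Ranking by ratio (expected citations/h): crystallography run 3.60, HPLC run 3.45, cryo-EM session 3.22.
Greedy by ratio would take Raman mapping + HPLC run + crystallography run + calorimetry series: 40 h used, total 135.
The 15 h tied up in HPLC run and calorimetry series is better spent on cryo-EM session — total rises to 146 (43 h).
Runner-up crystallography run + cryo-EM session + calorimetry series tops out at 139.

146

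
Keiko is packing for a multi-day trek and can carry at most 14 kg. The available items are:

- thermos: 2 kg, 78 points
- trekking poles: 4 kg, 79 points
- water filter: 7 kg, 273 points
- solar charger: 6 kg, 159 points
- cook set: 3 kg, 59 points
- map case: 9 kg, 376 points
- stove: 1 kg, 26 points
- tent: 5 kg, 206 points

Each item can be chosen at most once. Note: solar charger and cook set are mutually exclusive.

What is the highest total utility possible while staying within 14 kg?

582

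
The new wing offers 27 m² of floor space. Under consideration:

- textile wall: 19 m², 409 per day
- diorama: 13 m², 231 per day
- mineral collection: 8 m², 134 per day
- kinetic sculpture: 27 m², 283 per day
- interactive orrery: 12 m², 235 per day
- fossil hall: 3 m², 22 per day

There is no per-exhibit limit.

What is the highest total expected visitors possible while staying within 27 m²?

543

Best packing: textile wall + mineral collection — 27 m², 543 total.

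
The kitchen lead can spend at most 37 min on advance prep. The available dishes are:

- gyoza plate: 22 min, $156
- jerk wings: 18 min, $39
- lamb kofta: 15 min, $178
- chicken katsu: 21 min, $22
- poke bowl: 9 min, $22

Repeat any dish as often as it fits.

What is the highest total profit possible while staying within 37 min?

356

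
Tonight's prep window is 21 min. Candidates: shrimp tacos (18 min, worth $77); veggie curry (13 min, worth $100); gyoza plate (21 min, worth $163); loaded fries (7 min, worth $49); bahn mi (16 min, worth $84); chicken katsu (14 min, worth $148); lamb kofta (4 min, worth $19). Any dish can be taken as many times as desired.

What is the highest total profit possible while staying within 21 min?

197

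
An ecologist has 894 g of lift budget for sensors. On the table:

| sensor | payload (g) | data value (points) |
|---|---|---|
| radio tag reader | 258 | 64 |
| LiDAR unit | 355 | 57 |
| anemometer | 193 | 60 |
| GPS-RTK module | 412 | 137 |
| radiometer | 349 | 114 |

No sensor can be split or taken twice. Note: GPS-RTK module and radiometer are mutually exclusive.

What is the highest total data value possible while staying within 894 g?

261

By data value per g: GPS-RTK module 0.33, radiometer 0.33, anemometer 0.31 lead.
Radio tag reader + anemometer + GPS-RTK module uses 863 of the 894 g and totals 261.
Runner-up radio tag reader + anemometer + radiometer tops out at 238.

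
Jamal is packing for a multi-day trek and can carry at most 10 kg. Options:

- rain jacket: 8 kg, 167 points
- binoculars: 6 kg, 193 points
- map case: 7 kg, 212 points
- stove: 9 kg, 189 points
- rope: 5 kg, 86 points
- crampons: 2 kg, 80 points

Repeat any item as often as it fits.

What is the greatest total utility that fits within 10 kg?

400

Ranking by ratio (utility/kg): crampons 40.00, binoculars 32.17, map case 30.29.
The ratio ordering already packs tightly: 5×crampons, 10 kg, 400.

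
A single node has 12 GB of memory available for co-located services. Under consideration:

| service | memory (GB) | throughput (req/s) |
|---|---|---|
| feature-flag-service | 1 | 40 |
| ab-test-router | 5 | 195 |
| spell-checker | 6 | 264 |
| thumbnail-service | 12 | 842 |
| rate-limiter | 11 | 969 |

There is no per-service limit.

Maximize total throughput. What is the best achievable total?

1009

Best packing: feature-flag-service + rate-limiter — 12 GB, 1009 total.
No other feasible combination exceeds 1009.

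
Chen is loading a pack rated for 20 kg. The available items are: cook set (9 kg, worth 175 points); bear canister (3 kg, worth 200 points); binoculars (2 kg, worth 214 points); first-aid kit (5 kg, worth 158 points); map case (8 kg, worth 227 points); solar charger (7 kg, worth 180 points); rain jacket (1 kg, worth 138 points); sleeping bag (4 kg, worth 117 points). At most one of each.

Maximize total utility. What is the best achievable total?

937

Filling by ratio: bear canister + binoculars + first-aid kit + rain jacket + sleeping bag for 827, with 5 kg left unused.
The 4 kg tied up in sleeping bag is better spent on map case — total rises to 937 (19 kg).
Nothing else within 20 kg beats 937.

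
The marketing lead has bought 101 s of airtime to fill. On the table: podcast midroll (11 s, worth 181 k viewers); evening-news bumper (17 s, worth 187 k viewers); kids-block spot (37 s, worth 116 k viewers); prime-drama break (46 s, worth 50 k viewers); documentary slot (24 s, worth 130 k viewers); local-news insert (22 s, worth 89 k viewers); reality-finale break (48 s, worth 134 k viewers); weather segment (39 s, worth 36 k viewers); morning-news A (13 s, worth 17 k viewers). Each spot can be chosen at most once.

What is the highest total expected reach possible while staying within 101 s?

632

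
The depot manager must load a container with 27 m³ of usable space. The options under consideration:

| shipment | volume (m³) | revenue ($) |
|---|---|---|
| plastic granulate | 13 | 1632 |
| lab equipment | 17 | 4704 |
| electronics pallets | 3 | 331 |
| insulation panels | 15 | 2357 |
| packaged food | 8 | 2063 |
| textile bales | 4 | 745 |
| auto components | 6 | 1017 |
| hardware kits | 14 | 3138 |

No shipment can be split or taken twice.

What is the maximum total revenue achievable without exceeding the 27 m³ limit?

6767

Ranking by ratio (revenue/m³): lab equipment 276.71, packaged food 257.88, hardware kits 224.14, textile bales 186.25.
Taking lab equipment + packaged food: 25 m³ used, 6767 in revenue.
The spare 2 m³ is too small for any remaining shipment, and no exchange beats 6767.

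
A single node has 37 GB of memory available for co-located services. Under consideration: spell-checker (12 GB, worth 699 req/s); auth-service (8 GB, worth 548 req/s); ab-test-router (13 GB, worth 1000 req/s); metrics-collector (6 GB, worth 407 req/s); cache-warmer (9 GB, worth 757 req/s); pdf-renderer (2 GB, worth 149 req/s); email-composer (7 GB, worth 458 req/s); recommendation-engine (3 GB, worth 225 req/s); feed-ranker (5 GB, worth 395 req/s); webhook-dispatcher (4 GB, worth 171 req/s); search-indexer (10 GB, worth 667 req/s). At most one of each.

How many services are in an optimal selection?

5

The maximum throughput within 37 GB is 2849.
For example auth-service + ab-test-router + cache-warmer + pdf-renderer + feed-ranker achieves it, using 37 GB.
All optima have 5 services.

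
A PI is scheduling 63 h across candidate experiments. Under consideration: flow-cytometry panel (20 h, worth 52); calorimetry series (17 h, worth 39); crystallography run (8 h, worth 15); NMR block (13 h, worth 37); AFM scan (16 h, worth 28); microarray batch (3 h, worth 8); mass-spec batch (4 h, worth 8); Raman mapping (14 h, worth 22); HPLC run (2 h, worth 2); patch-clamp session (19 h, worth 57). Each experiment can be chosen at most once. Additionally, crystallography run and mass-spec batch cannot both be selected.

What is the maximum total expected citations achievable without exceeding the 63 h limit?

Filling by ratio: flow-cytometry panel + NMR block + microarray batch + mass-spec batch + HPLC run + patch-clamp session for 164, with 2 h left unused.
Replace mass-spec batch and HPLC run with crystallography run: the trade gains 5 net, giving 169 at 63 h.
That's the maximum — no feasible swap from here does better than 169.

169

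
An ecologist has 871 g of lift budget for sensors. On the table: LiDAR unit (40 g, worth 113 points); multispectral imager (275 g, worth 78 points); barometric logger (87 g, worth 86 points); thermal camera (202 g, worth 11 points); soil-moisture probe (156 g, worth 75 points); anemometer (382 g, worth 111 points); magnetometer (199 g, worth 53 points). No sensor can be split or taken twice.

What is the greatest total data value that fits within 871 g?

Ranking by ratio (data value/g): LiDAR unit 2.83, barometric logger 0.99, soil-moisture probe 0.48.
LiDAR unit + barometric logger + soil-moisture probe + anemometer + magnetometer uses 864 of the 871 g and totals 438.
Runner-up LiDAR unit + multispectral imager + barometric logger + soil-moisture probe + magnetometer tops out at 405.

438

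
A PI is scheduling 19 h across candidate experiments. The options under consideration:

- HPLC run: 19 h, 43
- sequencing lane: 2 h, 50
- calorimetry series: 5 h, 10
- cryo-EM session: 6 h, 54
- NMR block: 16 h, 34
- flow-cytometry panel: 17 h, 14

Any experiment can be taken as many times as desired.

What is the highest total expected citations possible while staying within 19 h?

The ratio ordering already packs tightly: 9×sequencing lane, 18 h, 450.
That's the maximum — no swap from here does better than 450.

450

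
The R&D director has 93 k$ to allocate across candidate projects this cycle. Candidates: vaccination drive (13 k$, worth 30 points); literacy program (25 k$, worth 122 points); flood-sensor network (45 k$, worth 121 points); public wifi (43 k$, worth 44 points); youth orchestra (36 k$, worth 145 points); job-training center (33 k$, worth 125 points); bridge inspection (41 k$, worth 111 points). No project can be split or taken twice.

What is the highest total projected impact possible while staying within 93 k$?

Density check — literacy program 4.88, youth orchestra 4.03, job-training center 3.79 are the best per k$.
Filling by ratio: vaccination drive + literacy program + youth orchestra for 297, with 19 k$ left unused.
Dropping literacy program frees 25 k$; slotting in job-training center (33 k$) lifts the total to 300 at 82 k$.
Next best is vaccination drive + literacy program + youth orchestra at 297 (74 k$) — short by 3.

300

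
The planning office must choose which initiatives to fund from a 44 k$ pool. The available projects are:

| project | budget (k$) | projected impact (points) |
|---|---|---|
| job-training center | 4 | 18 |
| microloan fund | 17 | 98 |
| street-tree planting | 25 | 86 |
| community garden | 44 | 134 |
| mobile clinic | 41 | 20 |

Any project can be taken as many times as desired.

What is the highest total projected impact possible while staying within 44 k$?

232

Taking 2×job-training center + 2×microloan fund: 42 k$ used, 232 in projected impact.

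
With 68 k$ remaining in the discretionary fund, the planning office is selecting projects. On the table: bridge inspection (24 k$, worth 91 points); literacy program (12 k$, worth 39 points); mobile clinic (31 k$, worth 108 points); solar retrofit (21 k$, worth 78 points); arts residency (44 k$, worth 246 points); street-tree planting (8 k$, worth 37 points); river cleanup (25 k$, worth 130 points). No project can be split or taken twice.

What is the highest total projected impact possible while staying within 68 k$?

Ranking by ratio (projected impact/k$): arts residency 5.59, river cleanup 5.20, street-tree planting 4.62, bridge inspection 3.79.
Greedy by ratio would take literacy program + arts residency + street-tree planting: 64 k$ used, total 322.
Replace literacy program and street-tree planting with bridge inspection: the trade gains 15 net, giving 337 at 68 k$.

337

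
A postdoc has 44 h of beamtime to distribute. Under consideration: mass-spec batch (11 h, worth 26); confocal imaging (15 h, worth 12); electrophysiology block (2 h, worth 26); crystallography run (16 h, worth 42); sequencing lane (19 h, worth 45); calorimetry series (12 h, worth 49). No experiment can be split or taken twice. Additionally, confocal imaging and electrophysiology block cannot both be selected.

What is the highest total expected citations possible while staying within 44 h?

146

A density-first pass picks mass-spec batch + electrophysiology block + crystallography run + calorimetry series — 143 at 41 h.
The 16 h tied up in crystallography run is better spent on sequencing lane — total rises to 146 (44 h).
The closest alternative, mass-spec batch + electrophysiology block + crystallography run + calorimetry series, reaches only 143.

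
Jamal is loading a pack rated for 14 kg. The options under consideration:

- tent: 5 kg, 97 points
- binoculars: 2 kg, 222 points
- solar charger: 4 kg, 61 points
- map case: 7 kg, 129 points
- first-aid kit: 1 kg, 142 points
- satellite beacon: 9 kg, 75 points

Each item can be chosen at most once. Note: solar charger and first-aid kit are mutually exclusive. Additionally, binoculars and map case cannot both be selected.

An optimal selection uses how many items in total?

3

Best achievable utility is 461.
tent + binoculars + first-aid kit hits 461 at 8 kg.
Any selection reaching 461 contains exactly 3 items.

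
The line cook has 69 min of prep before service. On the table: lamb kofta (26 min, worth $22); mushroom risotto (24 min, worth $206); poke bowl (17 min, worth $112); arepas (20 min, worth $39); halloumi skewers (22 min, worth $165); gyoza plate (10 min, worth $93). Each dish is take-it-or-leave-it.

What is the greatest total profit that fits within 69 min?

A density-first pass picks mushroom risotto + halloumi skewers + gyoza plate — 464 at 56 min.
The 10 min tied up in gyoza plate is better spent on poke bowl — total rises to 483 (63 min).
Next best is mushroom risotto + halloumi skewers + gyoza plate at 464 (56 min) — short by 19.

483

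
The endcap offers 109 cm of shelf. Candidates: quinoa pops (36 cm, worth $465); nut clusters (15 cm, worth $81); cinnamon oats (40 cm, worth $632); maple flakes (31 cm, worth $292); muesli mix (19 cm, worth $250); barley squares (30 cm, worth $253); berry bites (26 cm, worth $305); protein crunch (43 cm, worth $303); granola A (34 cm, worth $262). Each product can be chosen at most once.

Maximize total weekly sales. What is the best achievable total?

1402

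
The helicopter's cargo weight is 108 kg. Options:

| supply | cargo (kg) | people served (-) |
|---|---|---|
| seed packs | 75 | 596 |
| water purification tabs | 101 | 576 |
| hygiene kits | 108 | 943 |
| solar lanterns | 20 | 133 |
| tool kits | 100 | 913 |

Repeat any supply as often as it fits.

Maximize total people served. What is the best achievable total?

943

Taking the top-ratio supplies first gives tool kits for 913 (100 kg).
Replace tool kits with hygiene kits: the trade gains 30 net, giving 943 at 108 kg.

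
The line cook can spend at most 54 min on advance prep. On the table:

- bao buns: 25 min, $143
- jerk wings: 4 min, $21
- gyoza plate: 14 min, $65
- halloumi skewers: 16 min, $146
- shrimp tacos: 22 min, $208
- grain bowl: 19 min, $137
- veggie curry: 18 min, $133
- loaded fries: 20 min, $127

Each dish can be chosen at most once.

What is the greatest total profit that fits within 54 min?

The ratio heuristic lands on jerk wings + halloumi skewers + shrimp tacos (375) but leaves 12 min idle.
Replace jerk wings with gyoza plate: the trade gains 44 net, giving 419 at 52 min.
Next best is halloumi skewers + grain bowl + veggie curry at 416 (53 min) — short by 3.

419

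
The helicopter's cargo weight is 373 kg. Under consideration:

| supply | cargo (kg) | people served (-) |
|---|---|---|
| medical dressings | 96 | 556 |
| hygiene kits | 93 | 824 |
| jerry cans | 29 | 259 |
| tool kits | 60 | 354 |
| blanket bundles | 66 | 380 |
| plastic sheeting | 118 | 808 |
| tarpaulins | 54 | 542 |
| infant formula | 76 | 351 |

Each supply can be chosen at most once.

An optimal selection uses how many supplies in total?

Best achievable people served is 2813.
hygiene kits + jerry cans + blanket bundles + plastic sheeting + tarpaulins hits 2813 at 360 kg.
Any selection reaching 2813 contains exactly 5 supplies.

5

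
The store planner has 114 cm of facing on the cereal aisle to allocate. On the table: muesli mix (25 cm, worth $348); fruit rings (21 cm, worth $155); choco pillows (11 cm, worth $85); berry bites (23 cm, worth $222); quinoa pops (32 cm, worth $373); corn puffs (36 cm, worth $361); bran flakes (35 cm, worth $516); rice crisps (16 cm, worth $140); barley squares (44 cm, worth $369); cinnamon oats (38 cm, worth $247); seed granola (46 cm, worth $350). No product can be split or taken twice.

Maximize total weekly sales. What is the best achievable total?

By weekly sales per cm: bran flakes 14.74, muesli mix 13.92, quinoa pops 11.66 lead.
A density-first pass picks muesli mix + quinoa pops + bran flakes + rice crisps — 1377 at 108 cm.
Replace rice crisps with fruit rings: the trade gains 15 net, giving 1392 at 113 cm.
No other feasible combination exceeds 1392.

1392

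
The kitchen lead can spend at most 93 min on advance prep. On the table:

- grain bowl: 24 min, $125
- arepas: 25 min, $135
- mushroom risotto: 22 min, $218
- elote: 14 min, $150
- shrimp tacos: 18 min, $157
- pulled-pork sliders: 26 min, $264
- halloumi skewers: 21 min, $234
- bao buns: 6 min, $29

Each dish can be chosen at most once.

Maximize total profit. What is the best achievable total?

902

Density check — halloumi skewers 11.14, elote 10.71, pulled-pork sliders 10.15, mushroom risotto 9.91 are the best per min.
A density-first pass picks mushroom risotto + elote + pulled-pork sliders + halloumi skewers + bao buns — 895 at 89 min.
Dropping elote frees 14 min; slotting in shrimp tacos (18 min) lifts the total to 902 at 93 min.
Runner-up mushroom risotto + elote + pulled-pork sliders + halloumi skewers + bao buns tops out at 895.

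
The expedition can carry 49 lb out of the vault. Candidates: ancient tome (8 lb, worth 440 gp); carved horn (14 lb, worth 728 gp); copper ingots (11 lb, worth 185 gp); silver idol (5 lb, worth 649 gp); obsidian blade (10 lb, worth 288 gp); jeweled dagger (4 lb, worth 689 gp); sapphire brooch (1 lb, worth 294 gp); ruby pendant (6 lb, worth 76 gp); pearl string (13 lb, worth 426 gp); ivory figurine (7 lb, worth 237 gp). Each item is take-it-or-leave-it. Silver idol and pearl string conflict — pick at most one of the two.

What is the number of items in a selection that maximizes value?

7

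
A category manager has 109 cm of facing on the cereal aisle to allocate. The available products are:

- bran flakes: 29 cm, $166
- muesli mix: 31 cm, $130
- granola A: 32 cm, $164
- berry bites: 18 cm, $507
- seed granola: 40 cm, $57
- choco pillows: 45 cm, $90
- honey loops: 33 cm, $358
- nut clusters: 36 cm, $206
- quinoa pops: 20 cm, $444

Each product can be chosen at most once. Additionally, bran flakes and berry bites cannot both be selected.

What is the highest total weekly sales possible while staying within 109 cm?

1515

Density check — berry bites 28.17, quinoa pops 22.20, honey loops 10.85 are the best per cm.
Berry bites + honey loops + nut clusters + quinoa pops uses 107 of the 109 cm and totals 1515.
An exhaustive check of the 512 subsets confirms 1515.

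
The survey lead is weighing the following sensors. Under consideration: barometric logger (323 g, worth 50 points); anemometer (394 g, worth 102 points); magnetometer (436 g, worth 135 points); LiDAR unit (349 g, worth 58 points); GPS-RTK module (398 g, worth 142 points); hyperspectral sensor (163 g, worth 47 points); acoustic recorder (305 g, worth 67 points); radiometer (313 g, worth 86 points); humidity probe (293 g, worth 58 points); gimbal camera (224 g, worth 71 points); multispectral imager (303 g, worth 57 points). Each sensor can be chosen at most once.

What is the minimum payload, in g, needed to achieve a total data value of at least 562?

1920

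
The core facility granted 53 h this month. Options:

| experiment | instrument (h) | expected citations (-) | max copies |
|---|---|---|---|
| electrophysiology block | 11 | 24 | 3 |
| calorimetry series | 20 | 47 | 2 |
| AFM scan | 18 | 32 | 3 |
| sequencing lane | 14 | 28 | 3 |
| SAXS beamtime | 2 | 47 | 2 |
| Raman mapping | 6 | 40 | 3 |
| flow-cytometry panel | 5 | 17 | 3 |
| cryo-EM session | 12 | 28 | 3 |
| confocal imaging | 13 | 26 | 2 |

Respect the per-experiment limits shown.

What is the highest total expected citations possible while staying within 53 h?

By expected citations per h: SAXS beamtime 23.50, Raman mapping 6.67, flow-cytometry panel 3.40, calorimetry series 2.35 lead.
A density-first pass picks 2×SAXS beamtime + 3×Raman mapping + 3×flow-cytometry panel + cryo-EM session — 293 at 49 h.
Replace flow-cytometry panel and cryo-EM session with calorimetry series: the trade gains 2 net, giving 295 at 52 h.

295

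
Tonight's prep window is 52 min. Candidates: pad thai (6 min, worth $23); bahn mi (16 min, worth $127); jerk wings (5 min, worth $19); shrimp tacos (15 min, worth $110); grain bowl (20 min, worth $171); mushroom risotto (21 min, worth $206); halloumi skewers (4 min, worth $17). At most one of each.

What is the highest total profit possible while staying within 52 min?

443

Ranking by ratio (profit/min): mushroom risotto 9.81, grain bowl 8.55, bahn mi 7.94.
Greedy by ratio would take pad thai + grain bowl + mushroom risotto + halloumi skewers: 51 min used, total 417.
But bahn mi + shrimp tacos + mushroom risotto fits in 52 min and reaches 443.
Runner-up pad thai + jerk wings + grain bowl + mushroom risotto tops out at 419.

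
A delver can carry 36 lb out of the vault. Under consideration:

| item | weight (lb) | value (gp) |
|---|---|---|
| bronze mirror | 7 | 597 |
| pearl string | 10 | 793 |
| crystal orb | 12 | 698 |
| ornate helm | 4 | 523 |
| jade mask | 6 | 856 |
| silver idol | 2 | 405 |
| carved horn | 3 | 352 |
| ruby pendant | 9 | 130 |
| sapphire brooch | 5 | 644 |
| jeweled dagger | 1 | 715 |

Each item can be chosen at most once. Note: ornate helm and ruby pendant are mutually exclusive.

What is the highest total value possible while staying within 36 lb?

4533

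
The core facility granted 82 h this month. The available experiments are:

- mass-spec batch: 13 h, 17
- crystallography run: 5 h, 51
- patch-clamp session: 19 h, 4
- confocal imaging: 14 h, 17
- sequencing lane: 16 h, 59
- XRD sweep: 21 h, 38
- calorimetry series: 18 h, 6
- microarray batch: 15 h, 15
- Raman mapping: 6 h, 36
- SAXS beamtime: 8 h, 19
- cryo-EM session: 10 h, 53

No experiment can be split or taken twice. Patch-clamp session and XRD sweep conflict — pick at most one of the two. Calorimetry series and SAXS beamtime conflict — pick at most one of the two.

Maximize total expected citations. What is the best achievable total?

Mass-spec batch + crystallography run + sequencing lane + XRD sweep + Raman mapping + SAXS beamtime + cryo-EM session uses 79 of the 82 h and totals 273.

273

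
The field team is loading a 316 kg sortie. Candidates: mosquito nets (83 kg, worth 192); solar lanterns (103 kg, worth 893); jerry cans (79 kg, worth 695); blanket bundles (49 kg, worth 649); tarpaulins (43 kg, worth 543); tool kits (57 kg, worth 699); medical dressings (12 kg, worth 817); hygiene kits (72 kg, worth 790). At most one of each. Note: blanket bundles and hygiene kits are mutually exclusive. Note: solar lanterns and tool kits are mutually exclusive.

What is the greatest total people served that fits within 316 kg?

Taking solar lanterns + jerry cans + tarpaulins + medical dressings + hygiene kits: 309 kg used, 3738 in people served.
That's the maximum — no feasible swap from here does better than 3738.

3738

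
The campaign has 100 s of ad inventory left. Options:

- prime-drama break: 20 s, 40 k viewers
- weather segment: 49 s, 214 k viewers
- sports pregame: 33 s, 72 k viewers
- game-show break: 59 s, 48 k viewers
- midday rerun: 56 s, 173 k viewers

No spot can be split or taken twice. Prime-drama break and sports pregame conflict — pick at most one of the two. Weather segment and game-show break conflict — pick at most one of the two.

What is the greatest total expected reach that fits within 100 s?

286

Taking weather segment + sports pregame: 82 s used, 286 in expected reach.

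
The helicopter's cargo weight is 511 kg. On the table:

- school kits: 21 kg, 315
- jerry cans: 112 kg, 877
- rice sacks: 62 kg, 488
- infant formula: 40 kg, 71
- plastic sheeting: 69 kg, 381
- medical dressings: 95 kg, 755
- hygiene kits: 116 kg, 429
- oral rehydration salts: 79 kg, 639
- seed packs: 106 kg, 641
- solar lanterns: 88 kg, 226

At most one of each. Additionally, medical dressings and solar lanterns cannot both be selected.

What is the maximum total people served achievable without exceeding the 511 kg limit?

3715

School kits + jerry cans + rice sacks + medical dressings + oral rehydration salts + seed packs uses 475 of the 511 kg and totals 3715.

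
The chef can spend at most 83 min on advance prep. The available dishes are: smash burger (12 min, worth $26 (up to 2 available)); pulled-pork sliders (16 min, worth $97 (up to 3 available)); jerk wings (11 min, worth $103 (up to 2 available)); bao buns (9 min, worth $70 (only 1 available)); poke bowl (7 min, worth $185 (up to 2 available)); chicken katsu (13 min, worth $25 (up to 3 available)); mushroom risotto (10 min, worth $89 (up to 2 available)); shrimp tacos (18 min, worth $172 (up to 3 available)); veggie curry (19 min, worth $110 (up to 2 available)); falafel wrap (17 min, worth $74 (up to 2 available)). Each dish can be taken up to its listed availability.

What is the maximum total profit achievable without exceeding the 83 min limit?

1009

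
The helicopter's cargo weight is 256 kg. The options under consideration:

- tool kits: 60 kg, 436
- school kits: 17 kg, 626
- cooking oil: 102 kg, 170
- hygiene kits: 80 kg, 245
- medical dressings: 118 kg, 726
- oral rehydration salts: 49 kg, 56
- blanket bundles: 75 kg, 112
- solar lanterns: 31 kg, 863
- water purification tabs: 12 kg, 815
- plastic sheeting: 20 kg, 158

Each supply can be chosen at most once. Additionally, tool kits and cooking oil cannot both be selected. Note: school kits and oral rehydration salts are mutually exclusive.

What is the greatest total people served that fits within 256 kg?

3466

A density-first pass picks tool kits + school kits + hygiene kits + solar lanterns + water purification tabs + plastic sheeting — 3143 at 220 kg.
The 100 kg tied up in hygiene kits and plastic sheeting is better spent on medical dressings — total rises to 3466 (238 kg).
Next best is school kits + medical dressings + solar lanterns + water purification tabs + plastic sheeting at 3188 (198 kg) — short by 278.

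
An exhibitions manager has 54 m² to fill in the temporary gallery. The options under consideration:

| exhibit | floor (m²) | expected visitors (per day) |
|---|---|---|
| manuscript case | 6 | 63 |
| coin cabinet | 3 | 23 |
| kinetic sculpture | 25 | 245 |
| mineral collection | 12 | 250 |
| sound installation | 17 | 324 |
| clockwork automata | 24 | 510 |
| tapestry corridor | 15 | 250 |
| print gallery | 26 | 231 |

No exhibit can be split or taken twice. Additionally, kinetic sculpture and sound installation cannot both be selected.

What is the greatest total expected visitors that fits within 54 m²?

Ranking by ratio (expected visitors/m²): clockwork automata 21.25, mineral collection 20.83, sound installation 19.06, tapestry corridor 16.67.
Mineral collection + sound installation + clockwork automata uses 53 of the 54 m² and totals 1084.
Runner-up coin cabinet + mineral collection + clockwork automata + tapestry corridor tops out at 1033.

1084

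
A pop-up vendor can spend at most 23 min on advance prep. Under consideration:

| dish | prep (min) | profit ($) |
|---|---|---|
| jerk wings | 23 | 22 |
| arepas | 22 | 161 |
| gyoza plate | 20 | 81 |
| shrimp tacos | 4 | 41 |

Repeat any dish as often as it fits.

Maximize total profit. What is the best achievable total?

Taking 5×shrimp tacos: 20 min used, 205 in profit.
That's the maximum — no swap from here does better than 205.

205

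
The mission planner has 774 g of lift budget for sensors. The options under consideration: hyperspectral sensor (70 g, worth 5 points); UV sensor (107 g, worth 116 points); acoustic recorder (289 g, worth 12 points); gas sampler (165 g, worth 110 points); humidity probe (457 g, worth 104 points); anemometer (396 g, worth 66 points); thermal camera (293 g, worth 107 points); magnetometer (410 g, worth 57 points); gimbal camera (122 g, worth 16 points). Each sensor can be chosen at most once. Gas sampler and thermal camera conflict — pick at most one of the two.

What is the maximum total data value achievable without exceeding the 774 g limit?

330

Ranking by ratio (data value/g): UV sensor 1.08, gas sampler 0.67, thermal camera 0.37.
Best packing: UV sensor + gas sampler + humidity probe — 729 g, 330 total.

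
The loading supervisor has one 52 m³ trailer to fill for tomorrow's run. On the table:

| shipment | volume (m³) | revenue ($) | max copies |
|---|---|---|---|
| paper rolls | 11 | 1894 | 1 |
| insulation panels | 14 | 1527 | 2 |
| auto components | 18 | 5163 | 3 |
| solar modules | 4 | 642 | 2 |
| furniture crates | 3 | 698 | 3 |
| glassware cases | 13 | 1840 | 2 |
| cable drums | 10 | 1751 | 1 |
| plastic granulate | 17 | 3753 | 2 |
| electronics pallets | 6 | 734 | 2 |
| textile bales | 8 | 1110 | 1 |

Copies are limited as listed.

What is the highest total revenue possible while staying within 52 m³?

13473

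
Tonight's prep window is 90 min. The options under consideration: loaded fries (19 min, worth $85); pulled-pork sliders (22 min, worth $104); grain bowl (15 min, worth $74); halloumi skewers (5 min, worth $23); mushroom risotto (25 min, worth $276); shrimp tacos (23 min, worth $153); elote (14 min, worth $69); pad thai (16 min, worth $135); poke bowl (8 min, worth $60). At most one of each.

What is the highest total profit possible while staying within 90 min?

698

Best packing: grain bowl + mushroom risotto + shrimp tacos + pad thai + poke bowl — 87 min, 698 total.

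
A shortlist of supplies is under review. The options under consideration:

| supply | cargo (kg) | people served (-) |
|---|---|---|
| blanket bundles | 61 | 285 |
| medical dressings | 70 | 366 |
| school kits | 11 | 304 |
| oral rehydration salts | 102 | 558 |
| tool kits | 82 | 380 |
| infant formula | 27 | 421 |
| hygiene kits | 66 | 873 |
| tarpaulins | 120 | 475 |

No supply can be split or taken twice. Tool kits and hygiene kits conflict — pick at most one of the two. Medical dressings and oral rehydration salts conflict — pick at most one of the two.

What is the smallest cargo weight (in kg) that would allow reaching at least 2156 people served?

Look for the lowest-cargo combination reaching 2156.
Taking school kits + oral rehydration salts + infant formula + hygiene kits gives 2156 (≥ 2156) for 206 kg.
Any bundle with less than 206 kg falls short of 2156.

206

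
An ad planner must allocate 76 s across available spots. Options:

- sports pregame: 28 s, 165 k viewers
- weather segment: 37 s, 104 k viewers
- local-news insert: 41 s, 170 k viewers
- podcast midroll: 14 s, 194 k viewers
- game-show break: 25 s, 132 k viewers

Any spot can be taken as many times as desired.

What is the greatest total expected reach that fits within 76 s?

970

Taking 5×podcast midroll: 70 s used, 970 in expected reach.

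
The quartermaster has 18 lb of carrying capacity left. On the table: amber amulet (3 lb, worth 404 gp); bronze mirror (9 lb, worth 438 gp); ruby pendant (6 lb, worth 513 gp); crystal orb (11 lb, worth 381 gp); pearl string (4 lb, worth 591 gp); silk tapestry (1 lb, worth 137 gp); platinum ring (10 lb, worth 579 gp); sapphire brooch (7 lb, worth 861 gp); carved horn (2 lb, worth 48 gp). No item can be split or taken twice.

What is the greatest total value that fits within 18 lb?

2102

Taking the top-ratio items first gives amber amulet + pearl string + silk tapestry + sapphire brooch + carved horn for 2041 (17 lb).
Dropping amber amulet and carved horn frees 5 lb; slotting in ruby pendant (6 lb) lifts the total to 2102 at 18 lb.
The closest alternative, amber amulet + pearl string + silk tapestry + sapphire brooch + carved horn, reaches only 2041.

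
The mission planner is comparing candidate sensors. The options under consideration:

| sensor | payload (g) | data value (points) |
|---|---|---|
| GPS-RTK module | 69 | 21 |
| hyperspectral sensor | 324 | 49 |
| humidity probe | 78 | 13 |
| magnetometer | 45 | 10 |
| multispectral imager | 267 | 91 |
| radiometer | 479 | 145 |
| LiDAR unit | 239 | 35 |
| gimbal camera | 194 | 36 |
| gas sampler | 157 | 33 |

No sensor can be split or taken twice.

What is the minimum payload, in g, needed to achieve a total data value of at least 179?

626

Look for the lowest-payload combination reaching 179.
GPS-RTK module + humidity probe + radiometer reaches 179 using 626 g.
No combination under 626 g hits 179.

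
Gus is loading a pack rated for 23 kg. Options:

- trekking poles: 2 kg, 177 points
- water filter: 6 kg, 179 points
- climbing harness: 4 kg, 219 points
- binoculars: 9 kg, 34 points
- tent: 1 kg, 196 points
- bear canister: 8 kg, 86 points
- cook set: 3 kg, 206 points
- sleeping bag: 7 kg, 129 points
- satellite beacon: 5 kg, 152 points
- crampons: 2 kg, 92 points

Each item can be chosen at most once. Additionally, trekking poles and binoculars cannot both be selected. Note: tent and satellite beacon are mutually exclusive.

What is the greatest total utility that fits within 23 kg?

Trekking poles + water filter + climbing harness + tent + cook set + sleeping bag uses 23 of the 23 kg and totals 1106.
Every other selection either busts 23 kg or breaks a pairing rule or fails to beat 1106.

1106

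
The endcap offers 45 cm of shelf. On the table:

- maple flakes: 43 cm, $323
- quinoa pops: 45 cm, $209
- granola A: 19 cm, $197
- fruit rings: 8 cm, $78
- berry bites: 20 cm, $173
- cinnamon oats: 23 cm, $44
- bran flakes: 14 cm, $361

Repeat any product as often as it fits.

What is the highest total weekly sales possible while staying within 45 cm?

1083

3×bran flakes uses 42 of the 45 cm and totals 1083.
No other feasible combination exceeds 1083.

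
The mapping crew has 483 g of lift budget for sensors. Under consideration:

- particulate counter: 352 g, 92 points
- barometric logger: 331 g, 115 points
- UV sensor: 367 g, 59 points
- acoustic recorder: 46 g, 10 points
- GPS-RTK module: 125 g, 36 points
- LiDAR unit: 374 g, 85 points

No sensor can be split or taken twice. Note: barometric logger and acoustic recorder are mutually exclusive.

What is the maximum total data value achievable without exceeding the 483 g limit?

Density check — barometric logger 0.35, GPS-RTK module 0.29, particulate counter 0.26 are the best per g.
Taking barometric logger + GPS-RTK module: 456 g used, 151 in data value.
Runner-up particulate counter + GPS-RTK module tops out at 128.

151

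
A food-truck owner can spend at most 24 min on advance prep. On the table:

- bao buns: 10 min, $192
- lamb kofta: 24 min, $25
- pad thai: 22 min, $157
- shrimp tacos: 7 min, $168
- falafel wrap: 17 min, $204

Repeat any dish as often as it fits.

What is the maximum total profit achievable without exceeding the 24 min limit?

528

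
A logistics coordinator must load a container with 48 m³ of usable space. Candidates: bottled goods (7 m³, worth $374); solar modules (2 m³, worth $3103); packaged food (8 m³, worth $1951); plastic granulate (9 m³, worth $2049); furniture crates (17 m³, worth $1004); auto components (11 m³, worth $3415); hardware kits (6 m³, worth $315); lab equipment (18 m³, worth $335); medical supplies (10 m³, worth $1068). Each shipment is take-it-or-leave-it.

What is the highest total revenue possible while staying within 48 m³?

11960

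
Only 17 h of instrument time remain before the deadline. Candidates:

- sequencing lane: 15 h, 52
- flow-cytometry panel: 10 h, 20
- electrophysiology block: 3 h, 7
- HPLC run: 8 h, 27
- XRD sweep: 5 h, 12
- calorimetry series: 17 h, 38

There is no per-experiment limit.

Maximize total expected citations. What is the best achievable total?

54

By expected citations per h: sequencing lane 3.47, HPLC run 3.38, XRD sweep 2.40 lead.
Greedy by ratio would take sequencing lane: 15 h used, total 52.
Replace sequencing lane with 2×HPLC run: the trade gains 2 net, giving 54 at 16 h.
Nothing else within 17 h beats 54.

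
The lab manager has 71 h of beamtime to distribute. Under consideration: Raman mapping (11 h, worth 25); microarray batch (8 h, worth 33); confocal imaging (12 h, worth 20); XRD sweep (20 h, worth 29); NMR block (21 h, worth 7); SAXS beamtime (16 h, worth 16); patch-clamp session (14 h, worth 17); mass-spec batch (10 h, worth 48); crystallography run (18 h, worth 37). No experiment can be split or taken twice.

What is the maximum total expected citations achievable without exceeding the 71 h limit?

172

The ratio heuristic lands on Raman mapping + microarray batch + confocal imaging + mass-spec batch + crystallography run (163) but leaves 12 h idle.
The 12 h tied up in confocal imaging is better spent on XRD sweep — total rises to 172 (67 h).
Runner-up microarray batch + confocal imaging + XRD sweep + mass-spec batch + crystallography run tops out at 167.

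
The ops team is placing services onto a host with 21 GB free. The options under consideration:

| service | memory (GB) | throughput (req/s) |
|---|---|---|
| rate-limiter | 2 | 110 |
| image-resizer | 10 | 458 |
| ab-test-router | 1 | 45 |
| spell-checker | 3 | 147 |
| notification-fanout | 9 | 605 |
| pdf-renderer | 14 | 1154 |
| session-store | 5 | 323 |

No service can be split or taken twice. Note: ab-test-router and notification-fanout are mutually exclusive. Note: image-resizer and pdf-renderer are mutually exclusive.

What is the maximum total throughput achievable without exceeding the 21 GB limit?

The ratio ordering already packs tightly: rate-limiter + pdf-renderer + session-store, 21 GB, 1587.
An exhaustive check of the 128 subsets confirms 1587.

1587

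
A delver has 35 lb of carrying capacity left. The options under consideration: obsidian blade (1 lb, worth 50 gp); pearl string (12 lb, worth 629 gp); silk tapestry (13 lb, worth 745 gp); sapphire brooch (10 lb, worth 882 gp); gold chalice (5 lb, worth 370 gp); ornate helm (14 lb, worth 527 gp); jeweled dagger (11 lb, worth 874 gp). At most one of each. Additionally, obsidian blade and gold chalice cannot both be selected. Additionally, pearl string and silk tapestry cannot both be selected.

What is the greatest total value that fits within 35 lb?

Density check — sapphire brooch 88.20, jeweled dagger 79.45, gold chalice 74.00 are the best per lb.
Taking obsidian blade + silk tapestry + sapphire brooch + jeweled dagger: 35 lb used, 2551 in value.

2551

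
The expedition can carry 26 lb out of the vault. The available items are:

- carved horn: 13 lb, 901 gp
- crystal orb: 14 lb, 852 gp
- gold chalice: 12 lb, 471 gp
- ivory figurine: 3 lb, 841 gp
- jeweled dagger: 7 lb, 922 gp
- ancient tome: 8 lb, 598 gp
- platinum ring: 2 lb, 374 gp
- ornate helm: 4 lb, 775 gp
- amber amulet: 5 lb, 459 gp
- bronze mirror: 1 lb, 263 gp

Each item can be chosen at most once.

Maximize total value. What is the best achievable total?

Filling by ratio: ivory figurine + jeweled dagger + platinum ring + ornate helm + amber amulet + bronze mirror for 3634, with 4 lb left unused.
The 5 lb tied up in amber amulet is better spent on ancient tome — total rises to 3773 (25 lb).

3773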